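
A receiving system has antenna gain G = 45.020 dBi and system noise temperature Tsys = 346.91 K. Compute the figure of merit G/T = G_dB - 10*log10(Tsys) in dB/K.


G/T = 45.020 - 10*log10(346.91) = 45.020 - 25.40217 = 19.62 dB/K

19.62 dB/K


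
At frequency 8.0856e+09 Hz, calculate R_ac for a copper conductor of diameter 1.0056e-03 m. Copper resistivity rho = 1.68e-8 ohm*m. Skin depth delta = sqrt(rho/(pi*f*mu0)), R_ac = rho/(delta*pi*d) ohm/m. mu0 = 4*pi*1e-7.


delta = sqrt(1.68e-8 / (pi * 8.0856e+09 * 4*pi*1e-7)) = 7.254686e-07 m
R_ac = 1.68e-8 / (7.254686e-07 * pi * 1.0056e-03) = 7.330 ohm/m

7.330 ohm/m


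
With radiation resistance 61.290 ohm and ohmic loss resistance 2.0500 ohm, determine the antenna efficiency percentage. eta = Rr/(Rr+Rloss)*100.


eta = 61.290 / (61.290 + 2.0500) * 100 = 96.76%

96.76%


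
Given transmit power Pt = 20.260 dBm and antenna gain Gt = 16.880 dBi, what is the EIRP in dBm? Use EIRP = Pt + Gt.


EIRP = Pt + Gt = 20.260 + 16.880 = 37.14 dBm

37.14 dBm


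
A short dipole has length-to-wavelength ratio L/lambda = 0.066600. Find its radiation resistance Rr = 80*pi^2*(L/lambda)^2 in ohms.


Rr = 80 * pi^2 * (0.066600)^2 = 80 * 9.869604 * 4.435560e-03 = 3.502 ohm

3.502 ohm


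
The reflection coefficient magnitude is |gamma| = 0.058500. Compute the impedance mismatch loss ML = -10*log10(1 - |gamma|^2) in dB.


ML = -10 * log10(1 - 0.058500^2) = -10 * log10(0.99657775) = 0.01489 dB

0.01489 dB


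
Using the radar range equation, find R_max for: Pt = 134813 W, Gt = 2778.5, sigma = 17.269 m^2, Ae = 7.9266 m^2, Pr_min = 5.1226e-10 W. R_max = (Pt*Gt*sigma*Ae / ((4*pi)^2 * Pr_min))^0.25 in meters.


R^4 = 134813*2778.5*17.269*7.9266 / ((4*pi)^2 * 5.1226e-10) = 6.338495e+17
R_max = 6.338495e+17^0.25 = 28216 m

28216 m


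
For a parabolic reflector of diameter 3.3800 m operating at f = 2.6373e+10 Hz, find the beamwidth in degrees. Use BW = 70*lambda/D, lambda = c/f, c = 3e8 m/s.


lambda = c / f = 3.0000e+08 / 2.6373e+10 = 0.01137527 m
BW = 70 * 0.01137527 / 3.3800 = 0.2356 deg

0.2356 deg


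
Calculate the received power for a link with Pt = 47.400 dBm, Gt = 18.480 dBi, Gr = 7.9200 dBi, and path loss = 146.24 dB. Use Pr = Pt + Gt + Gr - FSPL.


Pr = 47.400 + 18.480 + 7.9200 - 146.24 = -72.44 dBm

-72.44 dBm


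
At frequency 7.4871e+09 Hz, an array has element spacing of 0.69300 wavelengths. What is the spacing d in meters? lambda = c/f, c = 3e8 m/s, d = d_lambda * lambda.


lambda = c / f = 3.0000e+08 / 7.4871e+09 = 0.04006892 m
d = 0.69300 * 0.04006892 = 0.02777 m

0.02777 m


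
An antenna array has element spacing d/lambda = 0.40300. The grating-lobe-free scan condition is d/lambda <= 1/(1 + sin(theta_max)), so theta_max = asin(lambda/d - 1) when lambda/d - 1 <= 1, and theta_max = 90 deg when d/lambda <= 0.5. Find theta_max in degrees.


lambda/d - 1 = 1/0.40300 - 1 = 1.481390 >= 1
d/lambda <= 0.5, so the array can scan to endfire without grating lobes: theta_max = 90 deg

90 deg


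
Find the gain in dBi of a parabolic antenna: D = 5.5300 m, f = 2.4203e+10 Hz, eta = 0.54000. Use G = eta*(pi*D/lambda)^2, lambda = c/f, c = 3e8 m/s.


lambda = c / f = 3.0000e+08 / 2.4203e+10 = 0.01239516 m
G_linear = 0.54000 * (pi * 5.5300 / 0.01239516)^2 = 1.060815e+06
G_dBi = 10 * log10(1.060815e+06) = 60.26 dBi

60.26 dBi


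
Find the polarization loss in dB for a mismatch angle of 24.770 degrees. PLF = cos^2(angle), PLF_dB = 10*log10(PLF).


PLF_linear = cos^2(24.770 deg) = 0.8244585
PLF_dB = 10 * log10(0.8244585) = -0.8383 dB

-0.8383 dB


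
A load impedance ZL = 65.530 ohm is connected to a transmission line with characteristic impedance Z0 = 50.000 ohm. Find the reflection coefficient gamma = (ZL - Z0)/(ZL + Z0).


gamma = (65.530 - 50.000) / (65.530 + 50.000) = 0.1344

0.1344


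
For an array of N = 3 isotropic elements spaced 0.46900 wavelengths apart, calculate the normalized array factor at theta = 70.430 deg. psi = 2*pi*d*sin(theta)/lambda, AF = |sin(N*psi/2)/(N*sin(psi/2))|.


psi = 2*pi*0.46900*sin(70.430 deg) = 2.776585 rad
AF = |sin(3*2.776585/2) / (3*sin(2.776585/2))| = 0.2894

0.2894


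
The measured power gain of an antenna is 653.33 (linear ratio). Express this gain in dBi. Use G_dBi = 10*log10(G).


G_dBi = 10 * log10(653.33) = 28.15 dBi

28.15 dBi


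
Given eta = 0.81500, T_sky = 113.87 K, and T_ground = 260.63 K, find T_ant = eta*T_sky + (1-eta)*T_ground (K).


T_ant = 0.81500 * 113.87 + (1 - 0.81500) * 260.63 = 141.0 K

141.0 K


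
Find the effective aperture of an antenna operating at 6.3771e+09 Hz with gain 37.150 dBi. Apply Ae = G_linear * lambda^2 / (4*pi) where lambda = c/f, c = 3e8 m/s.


lambda = c / f = 3.0000e+08 / 6.3771e+09 = 0.04704333 m
G_linear = 10^(37.150/10) = 5188.000
Ae = G_linear * lambda^2 / (4*pi) = 5188.000 * 0.04704333^2 / (4*pi) = 0.9137 m^2

0.9137 m^2


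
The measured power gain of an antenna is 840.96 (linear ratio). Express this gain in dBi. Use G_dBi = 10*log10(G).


G_dBi = 10 * log10(840.96) = 29.25 dBi

29.25 dBi


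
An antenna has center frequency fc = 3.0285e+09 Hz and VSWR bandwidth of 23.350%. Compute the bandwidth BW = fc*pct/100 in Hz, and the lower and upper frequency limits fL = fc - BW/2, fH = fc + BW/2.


BW = 3.0285e+09 * 23.350/100 = 7.071548e+08 Hz
fL = 3.0285e+09 - 7.071548e+08/2 = 2.675e+09 Hz
fH = 3.0285e+09 + 7.071548e+08/2 = 3.382e+09 Hz

BW=7.072e+08 Hz, fL=2.675e+09 Hz, fH=3.382e+09 Hz


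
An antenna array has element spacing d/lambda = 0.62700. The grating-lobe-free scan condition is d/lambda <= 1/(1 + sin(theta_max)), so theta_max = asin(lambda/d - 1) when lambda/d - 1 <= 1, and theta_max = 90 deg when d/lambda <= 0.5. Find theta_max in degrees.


lambda/d - 1 = 1/0.62700 - 1 = 0.5948963
theta_max = asin(0.5948963) = 36.51 deg

36.51 deg


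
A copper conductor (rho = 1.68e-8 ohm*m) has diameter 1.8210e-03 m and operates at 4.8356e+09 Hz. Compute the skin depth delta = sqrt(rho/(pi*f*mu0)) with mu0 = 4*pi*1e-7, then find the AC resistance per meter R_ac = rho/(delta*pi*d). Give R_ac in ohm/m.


delta = sqrt(1.68e-8 / (pi * 4.8356e+09 * 4*pi*1e-7)) = 9.381010e-07 m
R_ac = 1.68e-8 / (9.381010e-07 * pi * 1.8210e-03) = 3.130 ohm/m

3.130 ohm/m


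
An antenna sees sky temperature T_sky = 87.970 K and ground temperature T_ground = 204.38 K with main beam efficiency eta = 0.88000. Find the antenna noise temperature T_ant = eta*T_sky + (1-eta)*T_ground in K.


T_ant = 0.88000 * 87.970 + (1 - 0.88000) * 204.38 = 101.9 K

101.9 K


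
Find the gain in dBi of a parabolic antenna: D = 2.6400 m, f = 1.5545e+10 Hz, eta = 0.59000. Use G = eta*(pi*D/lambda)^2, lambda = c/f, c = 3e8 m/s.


lambda = c / f = 3.0000e+08 / 1.5545e+10 = 0.01929881 m
G_linear = 0.59000 * (pi * 2.6400 / 0.01929881)^2 = 108967.9
G_dBi = 10 * log10(108967.9) = 50.37 dBi

50.37 dBi


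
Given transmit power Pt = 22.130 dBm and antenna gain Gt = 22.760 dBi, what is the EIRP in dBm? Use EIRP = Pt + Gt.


EIRP = Pt + Gt = 22.130 + 22.760 = 44.89 dBm

44.89 dBm


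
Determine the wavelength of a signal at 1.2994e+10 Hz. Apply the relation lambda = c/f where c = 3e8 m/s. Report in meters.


lambda = c / f = 3.0000e+08 / 1.2994e+10 = 0.02309 m

0.02309 m


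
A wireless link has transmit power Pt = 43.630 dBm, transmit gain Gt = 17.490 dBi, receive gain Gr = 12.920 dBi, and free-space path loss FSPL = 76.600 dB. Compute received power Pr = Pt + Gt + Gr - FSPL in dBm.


Pr = 43.630 + 17.490 + 12.920 - 76.600 = -2.56 dBm

-2.56 dBm


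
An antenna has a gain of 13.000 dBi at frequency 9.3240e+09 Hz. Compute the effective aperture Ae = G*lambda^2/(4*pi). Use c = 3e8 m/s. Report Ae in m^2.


lambda = c / f = 3.0000e+08 / 9.3240e+09 = 0.03217503 m
G_linear = 10^(13.000/10) = 19.95262
Ae = G_linear * lambda^2 / (4*pi) = 19.95262 * 0.03217503^2 / (4*pi) = 1.644e-03 m^2

1.644e-03 m^2


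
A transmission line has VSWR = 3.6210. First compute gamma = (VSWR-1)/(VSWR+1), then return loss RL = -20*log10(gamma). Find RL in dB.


gamma = (3.6210 - 1) / (3.6210 + 1) = 0.5671932
RL = -20 * log10(0.5671932) = 4.925 dB

4.925 dB


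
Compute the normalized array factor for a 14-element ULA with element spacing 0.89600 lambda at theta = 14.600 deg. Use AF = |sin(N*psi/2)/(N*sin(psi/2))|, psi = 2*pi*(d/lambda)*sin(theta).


psi = 2*pi*0.89600*sin(14.600 deg) = 1.419083 rad
AF = |sin(14*1.419083/2) / (14*sin(1.419083/2))| = 0.05341

0.05341


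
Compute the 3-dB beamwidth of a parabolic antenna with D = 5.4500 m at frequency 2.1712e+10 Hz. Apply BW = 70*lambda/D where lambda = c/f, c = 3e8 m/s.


lambda = c / f = 3.0000e+08 / 2.1712e+10 = 0.01381724 m
BW = 70 * 0.01381724 / 5.4500 = 0.1775 deg

0.1775 deg


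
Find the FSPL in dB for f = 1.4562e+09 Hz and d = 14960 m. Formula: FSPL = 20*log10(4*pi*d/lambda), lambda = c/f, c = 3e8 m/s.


lambda = c / f = 3.0000e+08 / 1.4562e+09 = 0.2060157 m
FSPL = 20 * log10(4*pi*14960/0.2060157) = 119.2 dB

119.2 dB


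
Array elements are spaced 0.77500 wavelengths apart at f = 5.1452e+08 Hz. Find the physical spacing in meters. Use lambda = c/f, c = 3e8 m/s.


lambda = c / f = 3.0000e+08 / 5.1452e+08 = 0.5830677 m
d = 0.77500 * 0.5830677 = 0.4519 m

0.4519 m


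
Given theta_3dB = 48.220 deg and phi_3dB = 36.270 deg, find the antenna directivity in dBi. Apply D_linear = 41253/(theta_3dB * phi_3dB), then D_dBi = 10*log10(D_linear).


D_linear = 41253 / (48.220 * 36.270) = 23.58744
D_dBi = 10 * log10(23.58744) = 13.73 dBi

13.73 dBi


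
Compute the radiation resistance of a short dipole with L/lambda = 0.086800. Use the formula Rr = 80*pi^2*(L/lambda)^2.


Rr = 80 * pi^2 * (0.086800)^2 = 80 * 9.869604 * 7.534240e-03 = 5.949 ohm

5.949 ohm


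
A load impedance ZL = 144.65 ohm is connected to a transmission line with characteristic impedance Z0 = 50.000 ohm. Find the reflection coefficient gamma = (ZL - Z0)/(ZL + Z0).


gamma = (144.65 - 50.000) / (144.65 + 50.000) = 0.4863

0.4863


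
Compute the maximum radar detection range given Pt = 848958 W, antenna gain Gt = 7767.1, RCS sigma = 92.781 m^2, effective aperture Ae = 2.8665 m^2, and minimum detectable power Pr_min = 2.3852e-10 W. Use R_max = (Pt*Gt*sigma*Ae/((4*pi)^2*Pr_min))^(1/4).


R^4 = 848958*7767.1*92.781*2.8665 / ((4*pi)^2 * 2.3852e-10) = 4.655985e+19
R_max = 4.655985e+19^0.25 = 82604 m

82604 m


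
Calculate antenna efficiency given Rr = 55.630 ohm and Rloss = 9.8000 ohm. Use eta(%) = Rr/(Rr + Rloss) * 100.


eta = 55.630 / (55.630 + 9.8000) * 100 = 85.02%

85.02%


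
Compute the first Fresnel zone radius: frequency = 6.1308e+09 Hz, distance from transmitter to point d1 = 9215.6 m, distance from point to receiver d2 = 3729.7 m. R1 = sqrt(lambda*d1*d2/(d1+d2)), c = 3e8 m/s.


lambda = c / f = 3.0000e+08 / 6.1308e+09 = 0.04893326 m
R1 = sqrt(0.04893326 * 9215.6 * 3729.7 / (9215.6 + 3729.7)) = 11.40 m

11.40 m


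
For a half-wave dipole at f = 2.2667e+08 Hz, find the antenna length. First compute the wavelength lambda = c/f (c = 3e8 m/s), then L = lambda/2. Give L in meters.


lambda = c / f = 3.0000e+08 / 2.2667e+08 = 1.323510 m
L = lambda / 2 = 1.323510 / 2 = 0.6618 m

0.6618 m


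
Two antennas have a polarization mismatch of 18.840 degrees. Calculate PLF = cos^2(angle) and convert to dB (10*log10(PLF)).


PLF_linear = cos^2(18.840 deg) = 0.8957185
PLF_dB = 10 * log10(0.8957185) = -0.4783 dB

-0.4783 dB


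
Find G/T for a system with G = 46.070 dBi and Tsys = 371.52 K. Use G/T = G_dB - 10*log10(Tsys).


G/T = 46.070 - 10*log10(371.52) = 46.070 - 25.69982 = 20.37 dB/K

20.37 dB/K


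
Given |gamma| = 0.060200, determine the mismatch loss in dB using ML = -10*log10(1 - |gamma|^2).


ML = -10 * log10(1 - 0.060200^2) = -10 * log10(0.99637596) = 0.01577 dB

0.01577 dB


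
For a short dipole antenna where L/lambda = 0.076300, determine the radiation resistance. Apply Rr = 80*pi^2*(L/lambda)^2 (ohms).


Rr = 80 * pi^2 * (0.076300)^2 = 80 * 9.869604 * 5.821690e-03 = 4.597 ohm

4.597 ohm


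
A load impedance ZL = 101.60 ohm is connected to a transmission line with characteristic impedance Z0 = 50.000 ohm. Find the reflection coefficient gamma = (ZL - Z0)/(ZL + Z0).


gamma = (101.60 - 50.000) / (101.60 + 50.000) = 0.3404

0.3404


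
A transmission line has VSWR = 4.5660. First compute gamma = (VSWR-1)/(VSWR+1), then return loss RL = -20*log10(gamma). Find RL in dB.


gamma = (4.5660 - 1) / (4.5660 + 1) = 0.6406755
RL = -20 * log10(0.6406755) = 3.867 dB

3.867 dB


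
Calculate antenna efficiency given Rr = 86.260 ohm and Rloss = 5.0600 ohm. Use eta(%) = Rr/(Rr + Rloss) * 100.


eta = 86.260 / (86.260 + 5.0600) * 100 = 94.46%

94.46%


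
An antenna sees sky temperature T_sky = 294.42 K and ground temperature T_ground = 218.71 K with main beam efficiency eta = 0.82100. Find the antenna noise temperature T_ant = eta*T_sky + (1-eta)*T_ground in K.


T_ant = 0.82100 * 294.42 + (1 - 0.82100) * 218.71 = 280.9 K

280.9 K


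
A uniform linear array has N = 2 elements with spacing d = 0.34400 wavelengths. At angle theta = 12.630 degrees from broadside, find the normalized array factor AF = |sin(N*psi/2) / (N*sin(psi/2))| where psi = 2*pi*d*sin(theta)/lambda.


psi = 2*pi*0.34400*sin(12.630 deg) = 0.4726026 rad
AF = |sin(2*0.4726026/2) / (2*sin(0.4726026/2))| = 0.9722

0.9722


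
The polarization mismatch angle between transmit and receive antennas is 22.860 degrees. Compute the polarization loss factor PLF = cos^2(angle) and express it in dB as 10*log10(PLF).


PLF_linear = cos^2(22.860 deg) = 0.8490827
PLF_dB = 10 * log10(0.8490827) = -0.7105 dB

-0.7105 dB


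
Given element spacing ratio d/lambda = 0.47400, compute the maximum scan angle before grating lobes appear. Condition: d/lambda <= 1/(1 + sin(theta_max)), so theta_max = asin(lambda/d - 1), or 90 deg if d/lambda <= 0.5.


lambda/d - 1 = 1/0.47400 - 1 = 1.109705 >= 1
d/lambda <= 0.5, so the array can scan to endfire without grating lobes: theta_max = 90 deg

90 deg


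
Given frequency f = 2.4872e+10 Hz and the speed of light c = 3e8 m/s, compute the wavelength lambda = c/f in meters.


lambda = c / f = 3.0000e+08 / 2.4872e+10 = 0.01206 m

0.01206 m


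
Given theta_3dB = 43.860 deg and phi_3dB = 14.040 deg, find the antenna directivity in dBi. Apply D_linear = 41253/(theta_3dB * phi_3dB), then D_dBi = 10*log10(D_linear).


D_linear = 41253 / (43.860 * 14.040) = 66.99152
D_dBi = 10 * log10(66.99152) = 18.26 dBi

18.26 dBi


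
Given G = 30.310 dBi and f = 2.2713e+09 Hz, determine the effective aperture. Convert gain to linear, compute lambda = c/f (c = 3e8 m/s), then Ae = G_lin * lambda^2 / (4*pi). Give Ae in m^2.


lambda = c / f = 3.0000e+08 / 2.2713e+09 = 0.1320829 m
G_linear = 10^(30.310/10) = 1073.989
Ae = G_linear * lambda^2 / (4*pi) = 1073.989 * 0.1320829^2 / (4*pi) = 1.491 m^2

1.491 m^2


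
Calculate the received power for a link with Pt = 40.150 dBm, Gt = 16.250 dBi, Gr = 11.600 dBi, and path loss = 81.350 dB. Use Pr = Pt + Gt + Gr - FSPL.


Pr = 40.150 + 16.250 + 11.600 - 81.350 = -13.35 dBm

-13.35 dBm


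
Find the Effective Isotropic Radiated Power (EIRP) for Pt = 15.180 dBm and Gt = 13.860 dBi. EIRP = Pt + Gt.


EIRP = Pt + Gt = 15.180 + 13.860 = 29.04 dBm

29.04 dBm


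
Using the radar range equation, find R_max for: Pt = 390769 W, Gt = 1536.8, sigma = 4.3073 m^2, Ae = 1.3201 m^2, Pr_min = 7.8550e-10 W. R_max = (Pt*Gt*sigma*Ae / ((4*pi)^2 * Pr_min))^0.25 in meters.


R^4 = 390769*1536.8*4.3073*1.3201 / ((4*pi)^2 * 7.8550e-10) = 2.752856e+16
R_max = 2.752856e+16^0.25 = 12881 m

12881 m


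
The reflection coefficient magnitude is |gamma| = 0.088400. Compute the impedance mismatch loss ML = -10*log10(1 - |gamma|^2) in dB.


ML = -10 * log10(1 - 0.088400^2) = -10 * log10(0.99218544) = 0.03407 dB

0.03407 dB


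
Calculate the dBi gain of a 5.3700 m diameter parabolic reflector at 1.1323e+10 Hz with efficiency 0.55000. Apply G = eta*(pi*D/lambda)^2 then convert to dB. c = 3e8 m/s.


lambda = c / f = 3.0000e+08 / 1.1323e+10 = 0.02649475 m
G_linear = 0.55000 * (pi * 5.3700 / 0.02649475)^2 = 222993.1
G_dBi = 10 * log10(222993.1) = 53.48 dBi

53.48 dBi


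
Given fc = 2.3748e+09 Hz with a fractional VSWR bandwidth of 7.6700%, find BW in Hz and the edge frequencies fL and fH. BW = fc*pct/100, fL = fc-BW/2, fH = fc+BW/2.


BW = 2.3748e+09 * 7.6700/100 = 1.821472e+08 Hz
fL = 2.3748e+09 - 1.821472e+08/2 = 2.284e+09 Hz
fH = 2.3748e+09 + 1.821472e+08/2 = 2.466e+09 Hz

BW=1.821e+08 Hz, fL=2.284e+09 Hz, fH=2.466e+09 Hz


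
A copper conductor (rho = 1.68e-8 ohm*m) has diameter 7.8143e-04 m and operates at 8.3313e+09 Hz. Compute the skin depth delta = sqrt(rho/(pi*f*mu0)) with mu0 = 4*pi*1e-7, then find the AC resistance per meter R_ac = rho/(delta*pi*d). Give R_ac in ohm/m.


delta = sqrt(1.68e-8 / (pi * 8.3313e+09 * 4*pi*1e-7)) = 7.146911e-07 m
R_ac = 1.68e-8 / (7.146911e-07 * pi * 7.8143e-04) = 9.575 ohm/m

9.575 ohm/m


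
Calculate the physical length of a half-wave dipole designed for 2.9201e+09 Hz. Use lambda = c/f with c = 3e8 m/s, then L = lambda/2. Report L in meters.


lambda = c / f = 3.0000e+08 / 2.9201e+09 = 0.1027362 m
L = lambda / 2 = 0.1027362 / 2 = 0.05137 m

0.05137 m


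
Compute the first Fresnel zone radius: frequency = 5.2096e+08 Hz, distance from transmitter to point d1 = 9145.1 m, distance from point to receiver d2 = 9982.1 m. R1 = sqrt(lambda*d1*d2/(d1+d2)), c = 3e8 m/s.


lambda = c / f = 3.0000e+08 / 5.2096e+08 = 0.5758600 m
R1 = sqrt(0.5758600 * 9145.1 * 9982.1 / (9145.1 + 9982.1)) = 52.42 m

52.42 m


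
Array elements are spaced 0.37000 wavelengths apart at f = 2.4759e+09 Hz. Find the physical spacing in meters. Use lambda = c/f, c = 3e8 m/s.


lambda = c / f = 3.0000e+08 / 2.4759e+09 = 0.1211681 m
d = 0.37000 * 0.1211681 = 0.04483 m

0.04483 m


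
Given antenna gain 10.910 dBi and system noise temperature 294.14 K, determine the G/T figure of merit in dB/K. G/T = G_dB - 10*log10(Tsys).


G/T = 10.910 - 10*log10(294.14) = 10.910 - 24.68554 = -13.78 dB/K

-13.78 dB/K


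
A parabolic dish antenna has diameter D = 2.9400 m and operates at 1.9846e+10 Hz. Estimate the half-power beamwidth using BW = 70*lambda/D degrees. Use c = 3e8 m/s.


lambda = c / f = 3.0000e+08 / 1.9846e+10 = 0.01511640 m
BW = 70 * 0.01511640 / 2.9400 = 0.3599 deg

0.3599 deg


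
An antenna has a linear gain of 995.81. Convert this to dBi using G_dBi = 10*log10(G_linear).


G_dBi = 10 * log10(995.81) = 29.98 dBi

29.98 dBi


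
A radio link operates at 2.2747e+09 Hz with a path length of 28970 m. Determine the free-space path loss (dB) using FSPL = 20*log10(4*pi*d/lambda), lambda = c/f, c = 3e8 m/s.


lambda = c / f = 3.0000e+08 / 2.2747e+09 = 0.1318855 m
FSPL = 20 * log10(4*pi*28970/0.1318855) = 128.8 dB

128.8 dB


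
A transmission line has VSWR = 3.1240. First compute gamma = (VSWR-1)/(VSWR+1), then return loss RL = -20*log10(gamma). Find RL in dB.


gamma = (3.1240 - 1) / (3.1240 + 1) = 0.5150339
RL = -20 * log10(0.5150339) = 5.763 dB

5.763 dB


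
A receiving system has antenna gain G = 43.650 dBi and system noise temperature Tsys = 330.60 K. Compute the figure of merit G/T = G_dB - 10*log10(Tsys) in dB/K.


G/T = 43.650 - 10*log10(330.60) = 43.650 - 25.19303 = 18.46 dB/K

18.46 dB/K


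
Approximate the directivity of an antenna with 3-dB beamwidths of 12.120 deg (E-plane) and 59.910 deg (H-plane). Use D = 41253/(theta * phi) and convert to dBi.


D_linear = 41253 / (12.120 * 59.910) = 56.81377
D_dBi = 10 * log10(56.81377) = 17.54 dBi

17.54 dBi


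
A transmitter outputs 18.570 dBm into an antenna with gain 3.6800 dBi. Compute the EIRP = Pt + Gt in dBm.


EIRP = Pt + Gt = 18.570 + 3.6800 = 22.25 dBm

22.25 dBm


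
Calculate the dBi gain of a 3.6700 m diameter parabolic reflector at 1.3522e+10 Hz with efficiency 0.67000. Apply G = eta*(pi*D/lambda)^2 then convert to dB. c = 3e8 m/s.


lambda = c / f = 3.0000e+08 / 1.3522e+10 = 0.02218607 m
G_linear = 0.67000 * (pi * 3.6700 / 0.02218607)^2 = 180944.7
G_dBi = 10 * log10(180944.7) = 52.58 dBi

52.58 dBi


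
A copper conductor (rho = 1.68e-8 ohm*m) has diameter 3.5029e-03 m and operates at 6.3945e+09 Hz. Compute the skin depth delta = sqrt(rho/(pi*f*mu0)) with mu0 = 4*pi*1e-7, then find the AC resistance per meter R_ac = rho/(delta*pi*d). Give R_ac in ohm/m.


delta = sqrt(1.68e-8 / (pi * 6.3945e+09 * 4*pi*1e-7)) = 8.157770e-07 m
R_ac = 1.68e-8 / (8.157770e-07 * pi * 3.5029e-03) = 1.871 ohm/m

1.871 ohm/m


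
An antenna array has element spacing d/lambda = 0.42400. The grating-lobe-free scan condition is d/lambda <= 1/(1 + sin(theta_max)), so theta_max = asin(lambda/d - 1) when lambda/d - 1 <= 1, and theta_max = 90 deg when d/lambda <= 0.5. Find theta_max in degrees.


lambda/d - 1 = 1/0.42400 - 1 = 1.358491 >= 1
d/lambda <= 0.5, so the array can scan to endfire without grating lobes: theta_max = 90 deg

90 deg


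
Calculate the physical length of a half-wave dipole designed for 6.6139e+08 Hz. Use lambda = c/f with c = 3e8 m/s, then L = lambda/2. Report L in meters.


lambda = c / f = 3.0000e+08 / 6.6139e+08 = 0.4535902 m
L = lambda / 2 = 0.4535902 / 2 = 0.2268 m

0.2268 m


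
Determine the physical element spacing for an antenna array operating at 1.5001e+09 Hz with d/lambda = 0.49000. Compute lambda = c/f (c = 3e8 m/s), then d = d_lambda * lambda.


lambda = c / f = 3.0000e+08 / 1.5001e+09 = 0.1999867 m
d = 0.49000 * 0.1999867 = 0.09799 m

0.09799 m


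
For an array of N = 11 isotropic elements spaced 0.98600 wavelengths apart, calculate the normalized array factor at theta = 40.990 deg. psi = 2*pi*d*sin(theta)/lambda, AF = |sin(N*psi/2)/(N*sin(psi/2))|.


psi = 2*pi*0.98600*sin(40.990 deg) = 4.063614 rad
AF = |sin(11*4.063614/2) / (11*sin(4.063614/2))| = 0.03564

0.03564


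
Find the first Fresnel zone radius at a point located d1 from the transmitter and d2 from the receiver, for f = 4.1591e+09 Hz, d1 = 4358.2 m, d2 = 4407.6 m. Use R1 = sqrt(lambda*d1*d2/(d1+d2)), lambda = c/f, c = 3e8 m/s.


lambda = c / f = 3.0000e+08 / 4.1591e+09 = 0.07213099 m
R1 = sqrt(0.07213099 * 4358.2 * 4407.6 / (4358.2 + 4407.6)) = 12.57 m

12.57 m


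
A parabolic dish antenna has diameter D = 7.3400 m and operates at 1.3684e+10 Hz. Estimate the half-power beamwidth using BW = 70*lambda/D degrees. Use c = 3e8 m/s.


lambda = c / f = 3.0000e+08 / 1.3684e+10 = 0.02192341 m
BW = 70 * 0.02192341 / 7.3400 = 0.2091 deg

0.2091 deg


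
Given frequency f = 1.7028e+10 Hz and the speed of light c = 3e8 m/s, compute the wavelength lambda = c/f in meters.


lambda = c / f = 3.0000e+08 / 1.7028e+10 = 0.01762 m

0.01762 m


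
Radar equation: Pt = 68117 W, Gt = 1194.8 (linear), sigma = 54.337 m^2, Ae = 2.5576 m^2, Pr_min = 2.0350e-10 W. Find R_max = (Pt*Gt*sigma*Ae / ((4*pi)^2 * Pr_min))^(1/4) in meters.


R^4 = 68117*1194.8*54.337*2.5576 / ((4*pi)^2 * 2.0350e-10) = 3.519613e+17
R_max = 3.519613e+17^0.25 = 24357 m

24357 m


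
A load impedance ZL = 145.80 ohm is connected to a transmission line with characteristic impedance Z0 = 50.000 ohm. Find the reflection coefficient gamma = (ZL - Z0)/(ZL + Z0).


gamma = (145.80 - 50.000) / (145.80 + 50.000) = 0.4893

0.4893


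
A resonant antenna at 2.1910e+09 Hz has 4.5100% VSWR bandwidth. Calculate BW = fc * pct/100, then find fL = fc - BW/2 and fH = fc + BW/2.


BW = 2.1910e+09 * 4.5100/100 = 9.881410e+07 Hz
fL = 2.1910e+09 - 9.881410e+07/2 = 2.142e+09 Hz
fH = 2.1910e+09 + 9.881410e+07/2 = 2.240e+09 Hz

BW=9.881e+07 Hz, fL=2.142e+09 Hz, fH=2.240e+09 Hz


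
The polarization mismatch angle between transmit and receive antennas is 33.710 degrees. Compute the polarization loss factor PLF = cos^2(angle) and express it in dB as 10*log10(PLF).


PLF_linear = cos^2(33.710 deg) = 0.6919865
PLF_dB = 10 * log10(0.6919865) = -1.599 dB

-1.599 dB


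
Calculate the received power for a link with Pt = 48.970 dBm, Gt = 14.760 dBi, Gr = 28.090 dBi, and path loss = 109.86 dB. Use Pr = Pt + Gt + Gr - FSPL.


Pr = 48.970 + 14.760 + 28.090 - 109.86 = -18.04 dBm

-18.04 dBm


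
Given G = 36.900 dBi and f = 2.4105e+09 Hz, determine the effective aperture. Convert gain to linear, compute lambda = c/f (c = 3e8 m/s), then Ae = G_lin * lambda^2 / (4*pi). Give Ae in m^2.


lambda = c / f = 3.0000e+08 / 2.4105e+09 = 0.1244555 m
G_linear = 10^(36.900/10) = 4897.788
Ae = G_linear * lambda^2 / (4*pi) = 4897.788 * 0.1244555^2 / (4*pi) = 6.037 m^2

6.037 m^2


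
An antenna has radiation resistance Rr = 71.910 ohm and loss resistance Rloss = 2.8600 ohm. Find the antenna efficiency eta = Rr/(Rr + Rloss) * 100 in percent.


eta = 71.910 / (71.910 + 2.8600) * 100 = 96.17%

96.17%


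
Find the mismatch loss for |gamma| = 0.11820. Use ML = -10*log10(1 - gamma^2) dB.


ML = -10 * log10(1 - 0.11820^2) = -10 * log10(0.98602876) = 0.06110 dB

0.06110 dB


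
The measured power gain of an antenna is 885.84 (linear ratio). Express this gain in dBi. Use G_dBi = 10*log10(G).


G_dBi = 10 * log10(885.84) = 29.47 dBi

29.47 dBi


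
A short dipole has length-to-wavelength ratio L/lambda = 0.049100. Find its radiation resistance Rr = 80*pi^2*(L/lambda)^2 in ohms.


Rr = 80 * pi^2 * (0.049100)^2 = 80 * 9.869604 * 2.410810e-03 = 1.903 ohm

1.903 ohm


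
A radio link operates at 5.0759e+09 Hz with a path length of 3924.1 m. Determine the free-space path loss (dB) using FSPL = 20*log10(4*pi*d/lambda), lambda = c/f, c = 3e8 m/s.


lambda = c / f = 3.0000e+08 / 5.0759e+09 = 0.05910282 m
FSPL = 20 * log10(4*pi*3924.1/0.05910282) = 118.4 dB

118.4 dB


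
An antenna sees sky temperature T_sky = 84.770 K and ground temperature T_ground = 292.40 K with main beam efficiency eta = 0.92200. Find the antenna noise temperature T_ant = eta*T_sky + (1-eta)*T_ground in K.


T_ant = 0.92200 * 84.770 + (1 - 0.92200) * 292.40 = 101.0 K

101.0 K


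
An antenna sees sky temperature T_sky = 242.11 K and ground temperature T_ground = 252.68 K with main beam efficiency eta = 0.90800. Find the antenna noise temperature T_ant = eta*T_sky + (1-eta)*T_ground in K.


T_ant = 0.90800 * 242.11 + (1 - 0.90800) * 252.68 = 243.1 K

243.1 K


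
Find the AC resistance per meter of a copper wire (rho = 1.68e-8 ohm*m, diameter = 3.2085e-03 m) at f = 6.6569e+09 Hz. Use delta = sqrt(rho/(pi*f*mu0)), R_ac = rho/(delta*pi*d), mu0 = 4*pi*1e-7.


delta = sqrt(1.68e-8 / (pi * 6.6569e+09 * 4*pi*1e-7)) = 7.995373e-07 m
R_ac = 1.68e-8 / (7.995373e-07 * pi * 3.2085e-03) = 2.085 ohm/m

2.085 ohm/m


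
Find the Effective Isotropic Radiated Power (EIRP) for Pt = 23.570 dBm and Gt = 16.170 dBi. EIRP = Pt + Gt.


EIRP = Pt + Gt = 23.570 + 16.170 = 39.74 dBm

39.74 dBm


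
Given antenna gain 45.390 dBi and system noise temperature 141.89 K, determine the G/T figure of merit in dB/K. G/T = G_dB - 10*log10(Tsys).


G/T = 45.390 - 10*log10(141.89) = 45.390 - 21.51952 = 23.87 dB/K

23.87 dB/K


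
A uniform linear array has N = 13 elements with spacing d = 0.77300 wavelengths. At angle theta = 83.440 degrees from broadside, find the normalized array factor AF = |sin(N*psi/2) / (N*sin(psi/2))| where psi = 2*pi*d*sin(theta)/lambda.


psi = 2*pi*0.77300*sin(83.440 deg) = 4.825103 rad
AF = |sin(13*4.825103/2) / (13*sin(4.825103/2))| = 6.089e-03

6.089e-03


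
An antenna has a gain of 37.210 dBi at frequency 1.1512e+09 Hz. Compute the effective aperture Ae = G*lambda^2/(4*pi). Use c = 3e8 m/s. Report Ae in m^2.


lambda = c / f = 3.0000e+08 / 1.1512e+09 = 0.2605976 m
G_linear = 10^(37.210/10) = 5260.173
Ae = G_linear * lambda^2 / (4*pi) = 5260.173 * 0.2605976^2 / (4*pi) = 28.43 m^2

28.43 m^2


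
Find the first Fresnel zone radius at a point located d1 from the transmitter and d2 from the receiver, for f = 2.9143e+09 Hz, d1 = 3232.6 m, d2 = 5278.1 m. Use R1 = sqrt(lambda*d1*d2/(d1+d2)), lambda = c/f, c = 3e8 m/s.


lambda = c / f = 3.0000e+08 / 2.9143e+09 = 0.1029407 m
R1 = sqrt(0.1029407 * 3232.6 * 5278.1 / (3232.6 + 5278.1)) = 14.37 m

14.37 m


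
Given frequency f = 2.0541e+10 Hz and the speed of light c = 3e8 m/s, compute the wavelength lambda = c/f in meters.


lambda = c / f = 3.0000e+08 / 2.0541e+10 = 0.01460 m

0.01460 m


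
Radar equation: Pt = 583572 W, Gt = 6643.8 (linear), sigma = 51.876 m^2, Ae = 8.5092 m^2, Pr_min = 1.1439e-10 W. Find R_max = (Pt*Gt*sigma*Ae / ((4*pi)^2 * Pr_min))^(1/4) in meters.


R^4 = 583572*6643.8*51.876*8.5092 / ((4*pi)^2 * 1.1439e-10) = 9.474546e+19
R_max = 9.474546e+19^0.25 = 98660 m

98660 m


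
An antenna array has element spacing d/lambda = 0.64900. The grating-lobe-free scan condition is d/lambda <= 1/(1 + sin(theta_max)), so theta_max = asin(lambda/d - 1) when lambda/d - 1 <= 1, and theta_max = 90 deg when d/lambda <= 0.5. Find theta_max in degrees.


lambda/d - 1 = 1/0.64900 - 1 = 0.5408320
theta_max = asin(0.5408320) = 32.74 deg

32.74 deg


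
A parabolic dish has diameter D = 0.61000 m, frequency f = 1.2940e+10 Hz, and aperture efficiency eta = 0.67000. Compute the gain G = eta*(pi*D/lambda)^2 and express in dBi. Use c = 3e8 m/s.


lambda = c / f = 3.0000e+08 / 1.2940e+10 = 0.02318393 m
G_linear = 0.67000 * (pi * 0.61000 / 0.02318393)^2 = 4577.835
G_dBi = 10 * log10(4577.835) = 36.61 dBi

36.61 dBi


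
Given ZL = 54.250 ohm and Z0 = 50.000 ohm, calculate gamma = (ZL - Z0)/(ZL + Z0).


gamma = (54.250 - 50.000) / (54.250 + 50.000) = 0.04077

0.04077


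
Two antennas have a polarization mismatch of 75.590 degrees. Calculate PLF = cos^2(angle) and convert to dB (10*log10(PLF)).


PLF_linear = cos^2(75.590 deg) = 0.06193077
PLF_dB = 10 * log10(0.06193077) = -12.08 dB

-12.08 dB


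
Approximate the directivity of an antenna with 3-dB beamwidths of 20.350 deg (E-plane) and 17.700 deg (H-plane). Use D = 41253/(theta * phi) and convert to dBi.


D_linear = 41253 / (20.350 * 17.700) = 114.5296
D_dBi = 10 * log10(114.5296) = 20.59 dBi

20.59 dBi


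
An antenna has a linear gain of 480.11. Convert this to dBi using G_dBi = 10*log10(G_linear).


G_dBi = 10 * log10(480.11) = 26.81 dBi

26.81 dBi


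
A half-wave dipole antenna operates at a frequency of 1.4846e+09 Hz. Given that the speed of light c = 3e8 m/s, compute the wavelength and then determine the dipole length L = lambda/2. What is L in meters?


lambda = c / f = 3.0000e+08 / 1.4846e+09 = 0.2020746 m
L = lambda / 2 = 0.2020746 / 2 = 0.1010 m

0.1010 m


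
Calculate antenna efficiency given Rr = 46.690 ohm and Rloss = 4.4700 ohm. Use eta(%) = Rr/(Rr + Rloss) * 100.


eta = 46.690 / (46.690 + 4.4700) * 100 = 91.26%

91.26%


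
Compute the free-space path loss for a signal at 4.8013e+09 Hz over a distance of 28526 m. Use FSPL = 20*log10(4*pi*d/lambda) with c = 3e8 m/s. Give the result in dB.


lambda = c / f = 3.0000e+08 / 4.8013e+09 = 0.06248308 m
FSPL = 20 * log10(4*pi*28526/0.06248308) = 135.2 dB

135.2 dB


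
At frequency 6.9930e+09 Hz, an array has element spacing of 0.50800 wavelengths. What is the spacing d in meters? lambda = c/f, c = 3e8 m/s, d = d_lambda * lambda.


lambda = c / f = 3.0000e+08 / 6.9930e+09 = 0.04290004 m
d = 0.50800 * 0.04290004 = 0.02179 m

0.02179 m


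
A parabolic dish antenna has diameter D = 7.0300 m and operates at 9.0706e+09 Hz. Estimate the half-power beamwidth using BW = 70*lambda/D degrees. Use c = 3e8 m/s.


lambda = c / f = 3.0000e+08 / 9.0706e+09 = 0.03307389 m
BW = 70 * 0.03307389 / 7.0300 = 0.3293 deg

0.3293 deg


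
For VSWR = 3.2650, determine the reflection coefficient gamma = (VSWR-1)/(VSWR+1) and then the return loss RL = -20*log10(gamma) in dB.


gamma = (3.2650 - 1) / (3.2650 + 1) = 0.5310668
RL = -20 * log10(0.5310668) = 5.497 dB

5.497 dB


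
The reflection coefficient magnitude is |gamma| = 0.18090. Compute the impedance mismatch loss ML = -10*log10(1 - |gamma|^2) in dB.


ML = -10 * log10(1 - 0.18090^2) = -10 * log10(0.96727519) = 0.1445 dB

0.1445 dB


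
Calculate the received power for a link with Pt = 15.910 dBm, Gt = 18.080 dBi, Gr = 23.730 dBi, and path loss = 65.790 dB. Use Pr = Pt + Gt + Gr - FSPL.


Pr = 15.910 + 18.080 + 23.730 - 65.790 = -8.07 dBm

-8.07 dBm


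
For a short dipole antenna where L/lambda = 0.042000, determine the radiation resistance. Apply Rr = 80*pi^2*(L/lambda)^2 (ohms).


Rr = 80 * pi^2 * (0.042000)^2 = 80 * 9.869604 * 1.764000e-03 = 1.393 ohm

1.393 ohm


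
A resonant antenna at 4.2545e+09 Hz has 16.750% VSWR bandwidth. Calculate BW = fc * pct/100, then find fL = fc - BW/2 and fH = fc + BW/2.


BW = 4.2545e+09 * 16.750/100 = 7.126288e+08 Hz
fL = 4.2545e+09 - 7.126288e+08/2 = 3.898e+09 Hz
fH = 4.2545e+09 + 7.126288e+08/2 = 4.611e+09 Hz

BW=7.126e+08 Hz, fL=3.898e+09 Hz, fH=4.611e+09 Hz


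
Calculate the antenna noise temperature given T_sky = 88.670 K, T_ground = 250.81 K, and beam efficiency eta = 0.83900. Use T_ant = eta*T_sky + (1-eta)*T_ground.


T_ant = 0.83900 * 88.670 + (1 - 0.83900) * 250.81 = 114.8 K

114.8 K


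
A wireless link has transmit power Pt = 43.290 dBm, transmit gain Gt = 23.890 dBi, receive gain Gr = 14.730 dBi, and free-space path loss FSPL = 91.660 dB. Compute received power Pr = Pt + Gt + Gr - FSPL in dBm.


Pr = 43.290 + 23.890 + 14.730 - 91.660 = -9.75 dBm

-9.75 dBm


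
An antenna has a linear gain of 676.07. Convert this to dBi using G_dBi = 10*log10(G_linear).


G_dBi = 10 * log10(676.07) = 28.30 dBi

28.30 dBi


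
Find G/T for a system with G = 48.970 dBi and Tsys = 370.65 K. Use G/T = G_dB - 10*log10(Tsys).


G/T = 48.970 - 10*log10(370.65) = 48.970 - 25.68964 = 23.28 dB/K

23.28 dB/K


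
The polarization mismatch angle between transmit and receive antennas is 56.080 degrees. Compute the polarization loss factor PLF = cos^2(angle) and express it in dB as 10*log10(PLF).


PLF_linear = cos^2(56.080 deg) = 0.3114028
PLF_dB = 10 * log10(0.3114028) = -5.067 dB

-5.067 dB


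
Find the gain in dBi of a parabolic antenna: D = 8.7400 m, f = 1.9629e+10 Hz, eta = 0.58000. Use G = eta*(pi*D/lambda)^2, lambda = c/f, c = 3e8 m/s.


lambda = c / f = 3.0000e+08 / 1.9629e+10 = 0.01528351 m
G_linear = 0.58000 * (pi * 8.7400 / 0.01528351)^2 = 1.871994e+06
G_dBi = 10 * log10(1.871994e+06) = 62.72 dBi

62.72 dBi


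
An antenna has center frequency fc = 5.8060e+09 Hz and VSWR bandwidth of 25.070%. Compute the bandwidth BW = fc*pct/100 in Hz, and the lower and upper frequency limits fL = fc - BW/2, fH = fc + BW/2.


BW = 5.8060e+09 * 25.070/100 = 1.455564e+09 Hz
fL = 5.8060e+09 - 1.455564e+09/2 = 5.078e+09 Hz
fH = 5.8060e+09 + 1.455564e+09/2 = 6.534e+09 Hz

BW=1.456e+09 Hz, fL=5.078e+09 Hz, fH=6.534e+09 Hz


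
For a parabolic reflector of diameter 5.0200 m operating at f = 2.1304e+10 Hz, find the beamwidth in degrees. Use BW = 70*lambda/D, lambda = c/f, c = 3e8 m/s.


lambda = c / f = 3.0000e+08 / 2.1304e+10 = 0.01408186 m
BW = 70 * 0.01408186 / 5.0200 = 0.1964 deg

0.1964 deg


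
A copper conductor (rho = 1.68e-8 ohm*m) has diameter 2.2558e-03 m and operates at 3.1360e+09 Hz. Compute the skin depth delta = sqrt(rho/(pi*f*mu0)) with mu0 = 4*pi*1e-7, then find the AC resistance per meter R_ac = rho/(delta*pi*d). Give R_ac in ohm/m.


delta = sqrt(1.68e-8 / (pi * 3.1360e+09 * 4*pi*1e-7)) = 1.164895e-06 m
R_ac = 1.68e-8 / (1.164895e-06 * pi * 2.2558e-03) = 2.035 ohm/m

2.035 ohm/m


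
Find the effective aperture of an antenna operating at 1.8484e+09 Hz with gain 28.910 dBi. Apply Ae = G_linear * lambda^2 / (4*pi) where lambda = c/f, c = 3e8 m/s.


lambda = c / f = 3.0000e+08 / 1.8484e+09 = 0.1623025 m
G_linear = 10^(28.910/10) = 778.0366
Ae = G_linear * lambda^2 / (4*pi) = 778.0366 * 0.1623025^2 / (4*pi) = 1.631 m^2

1.631 m^2


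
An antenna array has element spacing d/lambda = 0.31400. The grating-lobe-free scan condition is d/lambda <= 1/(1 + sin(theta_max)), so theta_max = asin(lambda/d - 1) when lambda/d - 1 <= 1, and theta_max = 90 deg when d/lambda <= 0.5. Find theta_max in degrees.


lambda/d - 1 = 1/0.31400 - 1 = 2.184713 >= 1
d/lambda <= 0.5, so the array can scan to endfire without grating lobes: theta_max = 90 deg

90 deg


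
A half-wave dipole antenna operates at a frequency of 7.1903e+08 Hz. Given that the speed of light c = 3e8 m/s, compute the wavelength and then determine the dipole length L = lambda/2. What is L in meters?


lambda = c / f = 3.0000e+08 / 7.1903e+08 = 0.4172288 m
L = lambda / 2 = 0.4172288 / 2 = 0.2086 m

0.2086 m


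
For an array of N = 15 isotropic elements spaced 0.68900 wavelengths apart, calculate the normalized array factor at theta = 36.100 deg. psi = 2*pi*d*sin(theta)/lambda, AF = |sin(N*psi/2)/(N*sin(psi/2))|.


psi = 2*pi*0.68900*sin(36.100 deg) = 2.550699 rad
AF = |sin(15*2.550699/2) / (15*sin(2.550699/2))| = 0.01930

0.01930


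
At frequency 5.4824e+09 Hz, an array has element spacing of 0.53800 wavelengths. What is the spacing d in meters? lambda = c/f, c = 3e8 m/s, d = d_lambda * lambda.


lambda = c / f = 3.0000e+08 / 5.4824e+09 = 0.05472056 m
d = 0.53800 * 0.05472056 = 0.02944 m

0.02944 m


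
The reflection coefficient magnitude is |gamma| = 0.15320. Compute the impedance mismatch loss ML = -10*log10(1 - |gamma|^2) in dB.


ML = -10 * log10(1 - 0.15320^2) = -10 * log10(0.97652976) = 0.1031 dB

0.1031 dB


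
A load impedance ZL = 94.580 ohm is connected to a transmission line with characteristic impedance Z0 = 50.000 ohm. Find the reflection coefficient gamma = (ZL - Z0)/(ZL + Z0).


gamma = (94.580 - 50.000) / (94.580 + 50.000) = 0.3083

0.3083


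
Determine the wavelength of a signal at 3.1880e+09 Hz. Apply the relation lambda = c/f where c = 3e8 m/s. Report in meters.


lambda = c / f = 3.0000e+08 / 3.1880e+09 = 0.09410 m

0.09410 m


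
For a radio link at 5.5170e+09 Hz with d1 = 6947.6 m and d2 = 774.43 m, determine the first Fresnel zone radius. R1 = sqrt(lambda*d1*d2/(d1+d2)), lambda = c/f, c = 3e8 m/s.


lambda = c / f = 3.0000e+08 / 5.5170e+09 = 0.05437738 m
R1 = sqrt(0.05437738 * 6947.6 * 774.43 / (6947.6 + 774.43)) = 6.155 m

6.155 m


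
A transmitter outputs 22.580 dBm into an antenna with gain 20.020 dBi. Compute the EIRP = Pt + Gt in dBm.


EIRP = Pt + Gt = 22.580 + 20.020 = 42.60 dBm

42.60 dBm


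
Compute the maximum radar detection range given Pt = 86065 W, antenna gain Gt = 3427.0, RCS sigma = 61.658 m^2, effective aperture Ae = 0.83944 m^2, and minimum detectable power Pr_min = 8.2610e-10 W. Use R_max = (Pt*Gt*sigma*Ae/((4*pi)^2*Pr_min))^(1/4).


R^4 = 86065*3427.0*61.658*0.83944 / ((4*pi)^2 * 8.2610e-10) = 1.170220e+17
R_max = 1.170220e+17^0.25 = 18496 m

18496 m


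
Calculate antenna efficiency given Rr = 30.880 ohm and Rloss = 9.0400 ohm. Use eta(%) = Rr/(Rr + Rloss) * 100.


eta = 30.880 / (30.880 + 9.0400) * 100 = 77.35%

77.35%


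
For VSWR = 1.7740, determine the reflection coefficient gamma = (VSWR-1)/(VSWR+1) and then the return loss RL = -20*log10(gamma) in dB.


gamma = (1.7740 - 1) / (1.7740 + 1) = 0.2790195
RL = -20 * log10(0.2790195) = 11.09 dB

11.09 dB


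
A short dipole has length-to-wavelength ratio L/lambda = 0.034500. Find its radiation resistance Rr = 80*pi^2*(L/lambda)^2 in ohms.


Rr = 80 * pi^2 * (0.034500)^2 = 80 * 9.869604 * 1.190250e-03 = 0.9398 ohm

0.9398 ohm


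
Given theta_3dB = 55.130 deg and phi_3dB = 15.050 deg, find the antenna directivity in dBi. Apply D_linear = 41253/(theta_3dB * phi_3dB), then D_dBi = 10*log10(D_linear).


D_linear = 41253 / (55.130 * 15.050) = 49.71999
D_dBi = 10 * log10(49.71999) = 16.97 dBi

16.97 dBi


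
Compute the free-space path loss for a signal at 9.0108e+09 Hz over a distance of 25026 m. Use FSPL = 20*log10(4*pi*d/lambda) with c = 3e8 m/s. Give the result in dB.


lambda = c / f = 3.0000e+08 / 9.0108e+09 = 0.03329338 m
FSPL = 20 * log10(4*pi*25026/0.03329338) = 139.5 dB

139.5 dB
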